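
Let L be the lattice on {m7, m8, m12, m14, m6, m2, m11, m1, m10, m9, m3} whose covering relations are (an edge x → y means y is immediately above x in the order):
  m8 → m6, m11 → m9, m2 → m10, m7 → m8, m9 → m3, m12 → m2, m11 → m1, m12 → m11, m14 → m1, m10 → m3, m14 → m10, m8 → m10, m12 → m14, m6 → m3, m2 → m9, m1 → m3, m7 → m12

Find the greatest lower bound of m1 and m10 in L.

Common lower bounds of {m1, m10}: m12, m14, m7.
The greatest among these is m14.

m14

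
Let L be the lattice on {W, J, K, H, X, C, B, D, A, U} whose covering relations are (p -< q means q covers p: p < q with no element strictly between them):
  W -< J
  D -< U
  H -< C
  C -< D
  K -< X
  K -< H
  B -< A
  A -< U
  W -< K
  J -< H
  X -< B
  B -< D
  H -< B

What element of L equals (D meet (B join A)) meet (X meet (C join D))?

X

B ∨ A = A
D ∧ A = B
C ∨ D = D
X ∧ D = X
B ∧ X = X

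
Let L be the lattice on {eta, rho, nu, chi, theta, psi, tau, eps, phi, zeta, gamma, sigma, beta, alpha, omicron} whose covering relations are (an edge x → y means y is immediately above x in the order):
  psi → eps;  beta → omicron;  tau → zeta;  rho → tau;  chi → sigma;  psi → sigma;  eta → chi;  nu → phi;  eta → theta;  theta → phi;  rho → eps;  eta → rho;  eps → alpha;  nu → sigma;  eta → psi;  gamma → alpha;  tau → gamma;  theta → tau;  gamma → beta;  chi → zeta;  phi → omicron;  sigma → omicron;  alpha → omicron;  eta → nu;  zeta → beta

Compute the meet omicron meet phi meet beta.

Common lower bounds of {omicron, phi, beta}: eta, theta.
The greatest among these is theta.

theta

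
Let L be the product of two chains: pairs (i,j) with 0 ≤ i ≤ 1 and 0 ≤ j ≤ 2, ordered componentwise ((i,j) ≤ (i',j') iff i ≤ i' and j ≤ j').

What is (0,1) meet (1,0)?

(0,0)

Common lower bounds of {(0,1), (1,0)}: (0,0).
The greatest among these is (0,0).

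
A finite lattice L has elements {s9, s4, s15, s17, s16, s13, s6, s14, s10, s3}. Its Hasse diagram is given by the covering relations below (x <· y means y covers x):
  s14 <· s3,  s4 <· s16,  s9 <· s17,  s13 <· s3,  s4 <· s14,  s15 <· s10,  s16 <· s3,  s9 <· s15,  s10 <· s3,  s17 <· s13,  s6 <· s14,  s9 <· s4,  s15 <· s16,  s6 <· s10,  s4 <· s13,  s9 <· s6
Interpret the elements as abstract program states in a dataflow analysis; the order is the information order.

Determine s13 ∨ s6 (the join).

s3

Common upper bounds of {s13, s6}: s3.
The least among these is s3.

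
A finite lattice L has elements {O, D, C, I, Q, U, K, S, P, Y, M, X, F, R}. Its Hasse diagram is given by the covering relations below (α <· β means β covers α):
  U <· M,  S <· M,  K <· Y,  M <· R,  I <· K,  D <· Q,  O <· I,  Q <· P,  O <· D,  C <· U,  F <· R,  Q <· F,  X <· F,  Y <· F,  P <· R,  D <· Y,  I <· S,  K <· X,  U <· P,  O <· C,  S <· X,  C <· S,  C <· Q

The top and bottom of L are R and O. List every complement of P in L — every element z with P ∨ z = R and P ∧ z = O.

Need z with P ∨ z = R and P ∧ z = O.
Checking each element gives: I, K.

I, K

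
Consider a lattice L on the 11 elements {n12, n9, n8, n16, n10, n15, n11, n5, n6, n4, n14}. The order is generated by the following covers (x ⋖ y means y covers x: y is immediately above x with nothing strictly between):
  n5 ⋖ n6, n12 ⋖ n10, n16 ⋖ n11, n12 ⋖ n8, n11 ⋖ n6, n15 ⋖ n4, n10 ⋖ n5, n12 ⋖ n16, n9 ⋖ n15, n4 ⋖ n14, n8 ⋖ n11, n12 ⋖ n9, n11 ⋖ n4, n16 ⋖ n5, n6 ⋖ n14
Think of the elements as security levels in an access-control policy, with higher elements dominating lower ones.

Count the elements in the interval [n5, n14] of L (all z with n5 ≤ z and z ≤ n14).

The interval [n5, n14] = {n14, n5, n6}, which has 3 elements.

3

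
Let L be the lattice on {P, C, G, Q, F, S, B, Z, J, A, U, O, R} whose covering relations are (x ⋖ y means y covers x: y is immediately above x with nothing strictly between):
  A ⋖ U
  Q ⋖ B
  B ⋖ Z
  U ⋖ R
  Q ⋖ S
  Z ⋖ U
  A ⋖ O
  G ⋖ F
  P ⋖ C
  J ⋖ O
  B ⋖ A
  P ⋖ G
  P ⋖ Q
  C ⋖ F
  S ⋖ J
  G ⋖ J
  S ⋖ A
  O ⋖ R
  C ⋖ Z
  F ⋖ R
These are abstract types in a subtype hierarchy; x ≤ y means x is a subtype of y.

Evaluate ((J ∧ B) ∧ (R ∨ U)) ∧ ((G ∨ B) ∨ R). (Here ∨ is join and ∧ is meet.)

Q

J ∧ B = Q
R ∨ U = R
Q ∧ R = Q
G ∨ B = O
O ∨ R = R
Q ∧ R = Q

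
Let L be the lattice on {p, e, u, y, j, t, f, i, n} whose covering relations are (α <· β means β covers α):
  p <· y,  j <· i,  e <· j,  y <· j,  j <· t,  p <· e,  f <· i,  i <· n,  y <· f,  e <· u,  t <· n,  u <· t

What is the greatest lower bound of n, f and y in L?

Common lower bounds of {n, f, y}: p, y.
The greatest among these is y.

y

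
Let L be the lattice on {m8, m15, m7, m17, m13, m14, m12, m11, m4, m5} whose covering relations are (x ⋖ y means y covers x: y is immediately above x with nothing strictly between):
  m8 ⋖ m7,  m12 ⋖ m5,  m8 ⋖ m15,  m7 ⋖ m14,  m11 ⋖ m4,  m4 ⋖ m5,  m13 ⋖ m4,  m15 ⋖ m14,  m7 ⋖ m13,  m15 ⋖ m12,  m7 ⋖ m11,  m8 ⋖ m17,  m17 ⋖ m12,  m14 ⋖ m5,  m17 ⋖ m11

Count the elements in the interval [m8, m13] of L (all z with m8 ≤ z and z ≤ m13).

3

The interval [m8, m13] = {m13, m7, m8}, which has 3 elements.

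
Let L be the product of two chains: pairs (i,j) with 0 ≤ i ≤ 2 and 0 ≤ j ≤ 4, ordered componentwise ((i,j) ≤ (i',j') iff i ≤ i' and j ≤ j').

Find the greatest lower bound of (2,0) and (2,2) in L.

In a product of chains, the meet is componentwise min, giving (2,0).

(2,0)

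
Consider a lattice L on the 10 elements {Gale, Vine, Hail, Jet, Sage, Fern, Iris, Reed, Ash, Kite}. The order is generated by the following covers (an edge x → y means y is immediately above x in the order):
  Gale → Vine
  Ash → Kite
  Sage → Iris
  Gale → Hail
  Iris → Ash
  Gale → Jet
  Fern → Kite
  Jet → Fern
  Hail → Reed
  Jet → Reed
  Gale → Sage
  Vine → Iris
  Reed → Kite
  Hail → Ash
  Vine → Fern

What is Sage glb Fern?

Gale

Common lower bounds of {Sage, Fern}: Gale.
The greatest among these is Gale.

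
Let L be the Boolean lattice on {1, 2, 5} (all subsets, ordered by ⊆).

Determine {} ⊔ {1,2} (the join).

{1,2}

Common upper bounds of {{}, {1,2}}: {1,2,5}, {1,2}.
The least among these is {1,2}.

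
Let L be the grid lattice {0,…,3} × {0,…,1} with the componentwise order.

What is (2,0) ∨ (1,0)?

(2,0)

Common upper bounds of {(2,0), (1,0)}: (2,0), (2,1), (3,0), (3,1).
The least among these is (2,0).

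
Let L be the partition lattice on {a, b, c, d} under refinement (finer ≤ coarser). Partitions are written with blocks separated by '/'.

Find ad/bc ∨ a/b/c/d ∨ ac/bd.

abcd

Common upper bounds of {ad/bc, a/b/c/d, ac/bd}: abcd.
The least among these is abcd.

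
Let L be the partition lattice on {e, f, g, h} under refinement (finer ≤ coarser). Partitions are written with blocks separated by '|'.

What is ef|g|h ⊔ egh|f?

efgh

Common upper bounds of {ef|g|h, egh|f}: efgh.
The least among these is efgh.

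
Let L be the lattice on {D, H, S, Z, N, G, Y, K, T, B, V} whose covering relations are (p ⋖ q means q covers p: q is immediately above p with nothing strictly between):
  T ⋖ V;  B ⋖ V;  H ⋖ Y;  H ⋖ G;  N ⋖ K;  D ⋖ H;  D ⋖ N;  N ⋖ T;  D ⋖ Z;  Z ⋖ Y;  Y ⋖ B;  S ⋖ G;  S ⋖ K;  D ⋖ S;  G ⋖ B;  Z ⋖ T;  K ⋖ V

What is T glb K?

N

Common lower bounds of {T, K}: D, N.
The greatest among these is N.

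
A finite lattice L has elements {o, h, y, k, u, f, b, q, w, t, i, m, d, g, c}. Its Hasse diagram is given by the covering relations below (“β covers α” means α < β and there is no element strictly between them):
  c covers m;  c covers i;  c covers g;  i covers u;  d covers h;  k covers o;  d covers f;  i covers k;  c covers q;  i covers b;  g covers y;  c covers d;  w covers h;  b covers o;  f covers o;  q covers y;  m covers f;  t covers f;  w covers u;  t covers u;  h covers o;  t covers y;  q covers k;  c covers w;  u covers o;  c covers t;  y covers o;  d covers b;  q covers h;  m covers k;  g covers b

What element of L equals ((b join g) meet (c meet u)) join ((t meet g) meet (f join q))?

y

b ∨ g = g
c ∧ u = u
g ∧ u = o
t ∧ g = y
f ∨ q = c
y ∧ c = y
o ∨ y = y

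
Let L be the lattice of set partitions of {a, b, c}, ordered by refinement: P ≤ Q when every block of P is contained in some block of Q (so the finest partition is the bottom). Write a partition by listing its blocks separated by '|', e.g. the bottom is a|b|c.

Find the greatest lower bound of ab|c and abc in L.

The meet (common refinement) of ab|c and abc intersects blocks pairwise, giving ab|c.

ab|c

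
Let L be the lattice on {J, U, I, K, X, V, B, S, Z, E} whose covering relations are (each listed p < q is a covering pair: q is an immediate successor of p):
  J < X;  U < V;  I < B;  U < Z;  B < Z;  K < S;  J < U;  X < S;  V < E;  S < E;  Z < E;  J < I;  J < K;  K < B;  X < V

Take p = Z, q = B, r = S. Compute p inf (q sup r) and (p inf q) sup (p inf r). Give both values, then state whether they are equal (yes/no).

Z; B; no

q sup r = E, so p inf (q sup r) = Z inf E = Z.
p inf q = B and p inf r = K, so (p inf q) sup (p inf r) = B sup K = B.
Equal: no.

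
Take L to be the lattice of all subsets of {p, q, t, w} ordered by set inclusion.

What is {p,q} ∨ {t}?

{p,q,t}

Under ⊆, join is union: {p,q} ∪ {t} = {p,q,t}.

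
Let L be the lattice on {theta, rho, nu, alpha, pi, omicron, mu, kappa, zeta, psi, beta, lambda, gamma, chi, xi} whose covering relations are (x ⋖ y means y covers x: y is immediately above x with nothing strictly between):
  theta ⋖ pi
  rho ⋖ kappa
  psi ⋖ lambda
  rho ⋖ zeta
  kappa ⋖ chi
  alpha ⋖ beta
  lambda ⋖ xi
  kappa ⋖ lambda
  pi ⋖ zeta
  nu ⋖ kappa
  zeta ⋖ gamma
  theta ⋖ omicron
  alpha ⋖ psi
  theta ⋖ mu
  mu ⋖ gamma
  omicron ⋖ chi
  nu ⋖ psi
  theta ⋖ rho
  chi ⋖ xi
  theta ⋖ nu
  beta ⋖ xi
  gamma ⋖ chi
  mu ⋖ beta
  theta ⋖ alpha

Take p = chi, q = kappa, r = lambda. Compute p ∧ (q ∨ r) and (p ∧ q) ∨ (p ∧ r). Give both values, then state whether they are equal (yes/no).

kappa; kappa; yes

q ∨ r = lambda, so p ∧ (q ∨ r) = chi ∧ lambda = kappa.
p ∧ q = kappa and p ∧ r = kappa, so (p ∧ q) ∨ (p ∧ r) = kappa ∨ kappa = kappa.
Equal: yes.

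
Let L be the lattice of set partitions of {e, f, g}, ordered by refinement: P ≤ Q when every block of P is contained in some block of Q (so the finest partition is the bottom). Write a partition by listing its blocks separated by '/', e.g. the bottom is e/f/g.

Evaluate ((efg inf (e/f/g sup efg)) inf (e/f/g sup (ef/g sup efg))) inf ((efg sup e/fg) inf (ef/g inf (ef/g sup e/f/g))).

ef/g

e/f/g ∨ efg = efg
efg ∧ efg = efg
ef/g ∨ efg = efg
e/f/g ∨ efg = efg
efg ∧ efg = efg
efg ∨ e/fg = efg
ef/g ∨ e/f/g = ef/g
ef/g ∧ ef/g = ef/g
efg ∧ ef/g = ef/g
efg ∧ ef/g = ef/g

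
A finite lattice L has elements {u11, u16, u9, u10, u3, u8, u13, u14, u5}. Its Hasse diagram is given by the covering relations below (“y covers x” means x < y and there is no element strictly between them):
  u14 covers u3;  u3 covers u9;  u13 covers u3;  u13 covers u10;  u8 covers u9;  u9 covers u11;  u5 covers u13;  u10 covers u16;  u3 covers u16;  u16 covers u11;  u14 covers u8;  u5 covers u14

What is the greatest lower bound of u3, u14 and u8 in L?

Common lower bounds of {u3, u14, u8}: u11, u9.
The greatest among these is u9.

u9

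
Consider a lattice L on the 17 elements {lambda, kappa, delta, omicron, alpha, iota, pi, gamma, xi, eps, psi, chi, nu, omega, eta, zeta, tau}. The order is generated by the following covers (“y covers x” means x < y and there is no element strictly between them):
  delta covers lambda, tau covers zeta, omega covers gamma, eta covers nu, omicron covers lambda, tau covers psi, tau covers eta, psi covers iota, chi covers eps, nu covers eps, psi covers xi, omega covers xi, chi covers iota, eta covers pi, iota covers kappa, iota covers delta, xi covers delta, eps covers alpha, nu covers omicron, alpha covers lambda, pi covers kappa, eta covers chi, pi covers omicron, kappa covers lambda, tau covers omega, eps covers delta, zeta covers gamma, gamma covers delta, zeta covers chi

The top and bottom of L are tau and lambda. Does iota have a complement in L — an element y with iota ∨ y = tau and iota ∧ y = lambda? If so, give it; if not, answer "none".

For every candidate y, either iota ∨ y ≠ tau or iota ∧ y ≠ lambda; no complement exists.

none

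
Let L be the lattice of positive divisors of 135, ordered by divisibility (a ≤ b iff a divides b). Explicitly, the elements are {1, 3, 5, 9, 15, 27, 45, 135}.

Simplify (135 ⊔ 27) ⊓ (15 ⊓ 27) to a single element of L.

3

135 ∨ 27 = 135
15 ∧ 27 = 3
135 ∧ 3 = 3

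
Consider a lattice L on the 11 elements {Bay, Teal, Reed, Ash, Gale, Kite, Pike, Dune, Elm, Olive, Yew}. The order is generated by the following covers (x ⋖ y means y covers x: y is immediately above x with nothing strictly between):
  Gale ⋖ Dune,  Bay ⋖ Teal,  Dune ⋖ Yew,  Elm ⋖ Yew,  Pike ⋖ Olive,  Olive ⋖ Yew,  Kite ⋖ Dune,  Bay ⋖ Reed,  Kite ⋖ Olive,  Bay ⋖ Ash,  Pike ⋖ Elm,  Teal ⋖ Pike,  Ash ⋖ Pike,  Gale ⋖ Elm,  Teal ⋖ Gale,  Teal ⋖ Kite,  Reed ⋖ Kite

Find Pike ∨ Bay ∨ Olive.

Olive

Common upper bounds of {Pike, Bay, Olive}: Olive, Yew.
The least among these is Olive.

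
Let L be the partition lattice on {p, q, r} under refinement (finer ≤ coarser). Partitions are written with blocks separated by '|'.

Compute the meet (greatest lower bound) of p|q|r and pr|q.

p|q|r

Common lower bounds of {p|q|r, pr|q}: p|q|r.
The greatest among these is p|q|r.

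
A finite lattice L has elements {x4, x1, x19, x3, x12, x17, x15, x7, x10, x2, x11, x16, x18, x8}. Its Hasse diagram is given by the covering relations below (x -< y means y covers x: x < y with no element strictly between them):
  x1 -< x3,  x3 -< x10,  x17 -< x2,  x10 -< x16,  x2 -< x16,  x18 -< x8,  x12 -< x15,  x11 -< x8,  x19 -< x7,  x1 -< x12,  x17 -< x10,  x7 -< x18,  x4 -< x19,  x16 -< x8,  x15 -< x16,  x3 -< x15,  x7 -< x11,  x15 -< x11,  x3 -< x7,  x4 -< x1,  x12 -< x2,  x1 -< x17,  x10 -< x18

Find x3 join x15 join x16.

x16

Common upper bounds of {x3, x15, x16}: x16, x8.
The least among these is x16.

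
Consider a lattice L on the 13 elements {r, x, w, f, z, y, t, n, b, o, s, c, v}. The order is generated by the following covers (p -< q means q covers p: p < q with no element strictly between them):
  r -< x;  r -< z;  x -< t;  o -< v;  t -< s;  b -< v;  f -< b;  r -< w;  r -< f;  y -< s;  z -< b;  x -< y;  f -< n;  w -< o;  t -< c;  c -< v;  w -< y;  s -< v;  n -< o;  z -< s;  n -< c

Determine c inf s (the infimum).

Common lower bounds of {c, s}: r, t, x.
The greatest among these is t.

t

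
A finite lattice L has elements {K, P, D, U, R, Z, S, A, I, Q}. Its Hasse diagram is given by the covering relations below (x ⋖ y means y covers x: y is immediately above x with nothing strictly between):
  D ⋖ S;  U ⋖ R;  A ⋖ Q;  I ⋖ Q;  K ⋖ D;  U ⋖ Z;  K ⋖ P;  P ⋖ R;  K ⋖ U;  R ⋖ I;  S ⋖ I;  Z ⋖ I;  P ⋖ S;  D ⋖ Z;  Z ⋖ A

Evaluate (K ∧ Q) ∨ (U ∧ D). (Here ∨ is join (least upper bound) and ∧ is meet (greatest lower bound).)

K ∧ Q = K
U ∧ D = K
K ∨ K = K

K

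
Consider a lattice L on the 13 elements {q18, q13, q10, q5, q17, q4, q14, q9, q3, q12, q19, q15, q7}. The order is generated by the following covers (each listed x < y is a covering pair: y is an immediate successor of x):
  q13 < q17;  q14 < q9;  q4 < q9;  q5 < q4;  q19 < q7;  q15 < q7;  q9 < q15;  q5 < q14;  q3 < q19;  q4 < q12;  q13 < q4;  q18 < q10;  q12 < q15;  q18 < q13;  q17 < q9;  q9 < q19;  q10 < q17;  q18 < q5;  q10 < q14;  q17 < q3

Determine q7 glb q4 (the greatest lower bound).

q4

Common lower bounds of {q7, q4}: q13, q18, q4, q5.
The greatest among these is q4.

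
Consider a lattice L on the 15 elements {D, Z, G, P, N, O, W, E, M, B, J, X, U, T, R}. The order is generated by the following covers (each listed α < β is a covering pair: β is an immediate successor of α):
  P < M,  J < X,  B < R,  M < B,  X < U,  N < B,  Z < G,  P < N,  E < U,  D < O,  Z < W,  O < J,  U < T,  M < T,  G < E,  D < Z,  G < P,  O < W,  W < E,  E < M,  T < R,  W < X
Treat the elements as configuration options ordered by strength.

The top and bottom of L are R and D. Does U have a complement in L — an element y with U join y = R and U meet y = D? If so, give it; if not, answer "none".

none

For every candidate y, either U ∨ y ≠ R or U ∧ y ≠ D; no complement exists.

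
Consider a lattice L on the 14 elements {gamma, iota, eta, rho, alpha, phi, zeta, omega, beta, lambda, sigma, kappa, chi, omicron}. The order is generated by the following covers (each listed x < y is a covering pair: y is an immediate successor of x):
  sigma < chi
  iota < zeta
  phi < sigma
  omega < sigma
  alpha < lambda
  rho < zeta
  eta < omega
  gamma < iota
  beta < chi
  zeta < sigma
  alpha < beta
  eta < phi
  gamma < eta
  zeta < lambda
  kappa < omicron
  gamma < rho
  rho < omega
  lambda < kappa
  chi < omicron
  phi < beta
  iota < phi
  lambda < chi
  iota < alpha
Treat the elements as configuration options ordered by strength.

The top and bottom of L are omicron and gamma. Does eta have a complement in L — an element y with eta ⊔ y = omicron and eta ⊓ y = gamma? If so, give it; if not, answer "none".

Need y with eta ∨ y = omicron and eta ∧ y = gamma.
Checking each element gives: kappa.

kappa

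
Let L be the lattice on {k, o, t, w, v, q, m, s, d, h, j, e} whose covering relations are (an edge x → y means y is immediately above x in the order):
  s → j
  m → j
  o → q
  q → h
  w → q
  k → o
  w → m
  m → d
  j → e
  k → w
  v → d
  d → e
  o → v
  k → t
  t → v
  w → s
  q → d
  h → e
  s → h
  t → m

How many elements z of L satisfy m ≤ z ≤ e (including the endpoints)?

The interval [m, e] = {d, e, j, m}, which has 4 elements.

4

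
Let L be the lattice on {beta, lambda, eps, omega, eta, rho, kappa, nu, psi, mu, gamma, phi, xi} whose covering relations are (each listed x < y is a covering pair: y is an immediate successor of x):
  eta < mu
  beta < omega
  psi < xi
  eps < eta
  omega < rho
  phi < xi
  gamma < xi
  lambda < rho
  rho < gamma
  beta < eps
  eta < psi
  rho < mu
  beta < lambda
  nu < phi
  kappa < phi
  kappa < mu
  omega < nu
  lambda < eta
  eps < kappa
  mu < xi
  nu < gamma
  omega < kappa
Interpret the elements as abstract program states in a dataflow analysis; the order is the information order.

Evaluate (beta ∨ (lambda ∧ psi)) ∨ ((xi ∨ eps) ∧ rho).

rho

lambda ∧ psi = lambda
beta ∨ lambda = lambda
xi ∨ eps = xi
xi ∧ rho = rho
lambda ∨ rho = rho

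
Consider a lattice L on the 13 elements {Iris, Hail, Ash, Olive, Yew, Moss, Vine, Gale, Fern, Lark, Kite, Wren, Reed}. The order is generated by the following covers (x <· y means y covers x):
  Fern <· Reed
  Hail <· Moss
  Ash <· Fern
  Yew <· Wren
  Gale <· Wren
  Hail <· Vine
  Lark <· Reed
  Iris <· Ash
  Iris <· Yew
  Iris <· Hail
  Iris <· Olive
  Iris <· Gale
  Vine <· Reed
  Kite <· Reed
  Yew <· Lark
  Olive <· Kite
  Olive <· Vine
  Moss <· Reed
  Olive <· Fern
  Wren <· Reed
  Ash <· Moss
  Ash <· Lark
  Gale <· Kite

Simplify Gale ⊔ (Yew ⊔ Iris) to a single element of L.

Wren

Yew ∨ Iris = Yew
Gale ∨ Yew = Wren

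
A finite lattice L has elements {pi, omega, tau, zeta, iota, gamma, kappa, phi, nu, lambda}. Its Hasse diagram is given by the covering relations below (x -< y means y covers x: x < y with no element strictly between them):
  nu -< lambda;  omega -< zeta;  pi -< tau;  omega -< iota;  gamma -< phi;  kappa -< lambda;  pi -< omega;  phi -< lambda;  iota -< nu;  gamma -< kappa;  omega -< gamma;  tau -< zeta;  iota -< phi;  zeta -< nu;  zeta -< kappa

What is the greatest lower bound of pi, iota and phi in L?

pi

Common lower bounds of {pi, iota, phi}: pi.
The greatest among these is pi.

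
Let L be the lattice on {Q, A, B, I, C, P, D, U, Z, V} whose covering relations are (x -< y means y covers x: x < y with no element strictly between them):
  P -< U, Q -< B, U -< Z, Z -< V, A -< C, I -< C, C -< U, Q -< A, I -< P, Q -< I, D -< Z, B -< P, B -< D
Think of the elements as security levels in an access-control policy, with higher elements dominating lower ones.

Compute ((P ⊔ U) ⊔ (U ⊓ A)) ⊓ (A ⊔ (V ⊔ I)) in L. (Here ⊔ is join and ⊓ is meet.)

U

P ∨ U = U
U ∧ A = A
U ∨ A = U
V ∨ I = V
A ∨ V = V
U ∧ V = U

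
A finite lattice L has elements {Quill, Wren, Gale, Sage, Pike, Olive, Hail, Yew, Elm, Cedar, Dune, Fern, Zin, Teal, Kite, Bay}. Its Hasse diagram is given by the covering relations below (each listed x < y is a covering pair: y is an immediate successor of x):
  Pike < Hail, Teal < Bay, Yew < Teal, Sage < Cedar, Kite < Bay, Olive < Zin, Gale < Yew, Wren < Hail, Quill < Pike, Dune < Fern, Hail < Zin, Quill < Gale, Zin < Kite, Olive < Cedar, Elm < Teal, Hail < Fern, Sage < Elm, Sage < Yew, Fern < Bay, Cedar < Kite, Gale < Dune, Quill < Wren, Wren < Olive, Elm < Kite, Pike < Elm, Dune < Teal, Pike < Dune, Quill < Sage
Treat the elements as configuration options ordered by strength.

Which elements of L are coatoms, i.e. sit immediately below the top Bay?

The coatoms are exactly the elements covered by Bay: Fern, Kite, Teal.

Fern, Kite, Teal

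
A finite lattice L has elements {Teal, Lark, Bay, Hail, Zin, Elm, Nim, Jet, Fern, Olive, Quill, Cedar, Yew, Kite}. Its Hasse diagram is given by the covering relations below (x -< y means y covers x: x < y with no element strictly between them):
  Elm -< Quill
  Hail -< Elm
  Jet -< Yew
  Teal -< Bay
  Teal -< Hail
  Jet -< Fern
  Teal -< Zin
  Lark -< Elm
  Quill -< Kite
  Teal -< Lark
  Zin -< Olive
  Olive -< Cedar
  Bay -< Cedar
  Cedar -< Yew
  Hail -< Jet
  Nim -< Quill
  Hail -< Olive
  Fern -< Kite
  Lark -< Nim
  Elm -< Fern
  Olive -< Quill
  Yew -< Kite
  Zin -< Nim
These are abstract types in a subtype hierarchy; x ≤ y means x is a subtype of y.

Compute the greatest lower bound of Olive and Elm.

Hail

Common lower bounds of {Olive, Elm}: Hail, Teal.
The greatest among these is Hail.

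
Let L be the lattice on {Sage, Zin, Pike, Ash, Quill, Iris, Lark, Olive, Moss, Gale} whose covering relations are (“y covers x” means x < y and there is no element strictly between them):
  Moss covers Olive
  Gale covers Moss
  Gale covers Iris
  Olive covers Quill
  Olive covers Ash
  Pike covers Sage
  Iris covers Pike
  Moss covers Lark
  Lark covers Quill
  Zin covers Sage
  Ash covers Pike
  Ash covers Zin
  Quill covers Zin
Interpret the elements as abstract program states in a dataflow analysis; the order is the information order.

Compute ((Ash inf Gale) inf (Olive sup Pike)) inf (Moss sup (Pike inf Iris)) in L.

Ash

Ash ∧ Gale = Ash
Olive ∨ Pike = Olive
Ash ∧ Olive = Ash
Pike ∧ Iris = Pike
Moss ∨ Pike = Moss
Ash ∧ Moss = Ash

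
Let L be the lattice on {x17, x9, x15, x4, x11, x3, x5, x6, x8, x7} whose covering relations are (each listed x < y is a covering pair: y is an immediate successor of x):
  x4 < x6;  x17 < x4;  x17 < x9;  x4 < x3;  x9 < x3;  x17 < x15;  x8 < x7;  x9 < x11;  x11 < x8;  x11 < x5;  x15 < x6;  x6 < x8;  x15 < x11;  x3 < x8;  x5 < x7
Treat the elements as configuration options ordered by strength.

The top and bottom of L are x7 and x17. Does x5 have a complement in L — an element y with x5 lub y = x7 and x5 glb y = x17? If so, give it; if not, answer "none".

x4

Need y with x5 ∨ y = x7 and x5 ∧ y = x17.
Checking each element gives: x4.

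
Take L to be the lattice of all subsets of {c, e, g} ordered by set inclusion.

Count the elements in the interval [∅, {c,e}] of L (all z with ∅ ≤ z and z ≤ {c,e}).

4

The interval [∅, {c,e}] = {{c,e}, {c}, {e}, ∅}, which has 4 elements.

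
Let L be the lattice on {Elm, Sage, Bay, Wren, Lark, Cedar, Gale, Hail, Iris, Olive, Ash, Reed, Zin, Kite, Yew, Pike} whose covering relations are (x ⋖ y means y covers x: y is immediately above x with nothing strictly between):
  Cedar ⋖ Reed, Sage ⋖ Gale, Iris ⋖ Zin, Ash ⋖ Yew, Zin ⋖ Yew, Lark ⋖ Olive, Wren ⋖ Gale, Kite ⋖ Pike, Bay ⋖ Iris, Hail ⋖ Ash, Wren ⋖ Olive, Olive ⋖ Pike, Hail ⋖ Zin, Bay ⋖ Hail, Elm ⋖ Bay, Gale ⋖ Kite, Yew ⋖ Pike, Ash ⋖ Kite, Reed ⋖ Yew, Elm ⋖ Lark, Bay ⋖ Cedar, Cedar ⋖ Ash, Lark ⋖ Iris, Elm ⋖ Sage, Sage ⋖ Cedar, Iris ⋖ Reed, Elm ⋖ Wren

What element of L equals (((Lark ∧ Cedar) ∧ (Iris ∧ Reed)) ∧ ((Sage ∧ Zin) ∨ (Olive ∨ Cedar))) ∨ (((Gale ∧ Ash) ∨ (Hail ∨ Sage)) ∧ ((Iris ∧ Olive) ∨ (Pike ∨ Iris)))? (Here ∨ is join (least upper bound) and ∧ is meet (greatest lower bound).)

Lark ∧ Cedar = Elm
Iris ∧ Reed = Iris
Elm ∧ Iris = Elm
Sage ∧ Zin = Elm
Olive ∨ Cedar = Pike
Elm ∨ Pike = Pike
Elm ∧ Pike = Elm
Gale ∧ Ash = Sage
Hail ∨ Sage = Ash
Sage ∨ Ash = Ash
Iris ∧ Olive = Lark
Pike ∨ Iris = Pike
Lark ∨ Pike = Pike
Ash ∧ Pike = Ash
Elm ∨ Ash = Ash

Ash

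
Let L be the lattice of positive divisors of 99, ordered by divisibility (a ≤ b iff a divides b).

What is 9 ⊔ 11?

99

In the divisibility order, the join is the least common multiple: lcm(9, 11) = 99.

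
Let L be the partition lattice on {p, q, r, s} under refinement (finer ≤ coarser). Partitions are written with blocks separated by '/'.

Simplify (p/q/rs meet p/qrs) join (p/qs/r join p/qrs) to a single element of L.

p/q/rs ∧ p/qrs = p/q/rs
p/qs/r ∨ p/qrs = p/qrs
p/q/rs ∨ p/qrs = p/qrs

p/qrs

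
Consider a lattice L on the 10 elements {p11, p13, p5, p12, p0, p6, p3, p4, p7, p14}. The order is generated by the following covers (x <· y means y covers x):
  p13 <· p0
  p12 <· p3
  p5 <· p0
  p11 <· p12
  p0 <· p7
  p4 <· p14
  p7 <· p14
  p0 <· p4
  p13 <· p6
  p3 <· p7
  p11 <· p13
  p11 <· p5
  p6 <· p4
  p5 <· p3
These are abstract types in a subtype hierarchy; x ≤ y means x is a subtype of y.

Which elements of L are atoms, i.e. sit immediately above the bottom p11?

p12, p13, p5

The atoms are exactly the elements that cover p11: p12, p13, p5.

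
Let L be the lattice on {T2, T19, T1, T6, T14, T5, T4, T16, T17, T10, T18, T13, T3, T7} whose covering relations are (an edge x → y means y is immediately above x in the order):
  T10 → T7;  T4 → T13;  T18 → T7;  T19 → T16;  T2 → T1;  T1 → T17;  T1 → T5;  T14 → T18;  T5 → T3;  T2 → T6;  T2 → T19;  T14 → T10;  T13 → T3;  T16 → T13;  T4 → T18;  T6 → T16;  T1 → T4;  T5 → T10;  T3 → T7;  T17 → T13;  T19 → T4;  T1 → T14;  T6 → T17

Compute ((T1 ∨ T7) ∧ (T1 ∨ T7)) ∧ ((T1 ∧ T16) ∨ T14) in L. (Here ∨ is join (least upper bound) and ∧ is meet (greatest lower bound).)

T1 ∨ T7 = T7
T1 ∨ T7 = T7
T7 ∧ T7 = T7
T1 ∧ T16 = T2
T2 ∨ T14 = T14
T7 ∧ T14 = T14

T14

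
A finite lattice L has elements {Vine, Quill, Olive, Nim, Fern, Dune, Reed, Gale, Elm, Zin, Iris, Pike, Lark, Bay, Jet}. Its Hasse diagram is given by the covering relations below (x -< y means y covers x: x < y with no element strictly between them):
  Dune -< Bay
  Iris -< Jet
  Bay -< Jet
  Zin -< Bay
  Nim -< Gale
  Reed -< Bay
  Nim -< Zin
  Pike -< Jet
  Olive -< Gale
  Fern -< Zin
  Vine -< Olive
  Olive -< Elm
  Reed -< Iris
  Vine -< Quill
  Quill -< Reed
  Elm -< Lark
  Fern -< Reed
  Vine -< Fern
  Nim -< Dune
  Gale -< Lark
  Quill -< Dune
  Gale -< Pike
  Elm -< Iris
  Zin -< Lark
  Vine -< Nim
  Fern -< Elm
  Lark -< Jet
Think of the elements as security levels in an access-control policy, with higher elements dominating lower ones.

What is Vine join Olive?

Olive

Common upper bounds of {Vine, Olive}: Elm, Gale, Iris, Jet, Lark, Olive, Pike.
The least among these is Olive.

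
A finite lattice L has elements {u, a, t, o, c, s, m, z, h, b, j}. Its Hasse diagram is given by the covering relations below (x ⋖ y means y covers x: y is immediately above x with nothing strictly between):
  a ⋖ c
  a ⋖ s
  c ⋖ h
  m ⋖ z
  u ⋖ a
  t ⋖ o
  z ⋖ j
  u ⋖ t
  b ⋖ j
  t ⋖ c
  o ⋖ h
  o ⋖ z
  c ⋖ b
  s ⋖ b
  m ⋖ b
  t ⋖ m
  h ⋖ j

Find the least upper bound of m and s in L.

Common upper bounds of {m, s}: b, j.
The least among these is b.

b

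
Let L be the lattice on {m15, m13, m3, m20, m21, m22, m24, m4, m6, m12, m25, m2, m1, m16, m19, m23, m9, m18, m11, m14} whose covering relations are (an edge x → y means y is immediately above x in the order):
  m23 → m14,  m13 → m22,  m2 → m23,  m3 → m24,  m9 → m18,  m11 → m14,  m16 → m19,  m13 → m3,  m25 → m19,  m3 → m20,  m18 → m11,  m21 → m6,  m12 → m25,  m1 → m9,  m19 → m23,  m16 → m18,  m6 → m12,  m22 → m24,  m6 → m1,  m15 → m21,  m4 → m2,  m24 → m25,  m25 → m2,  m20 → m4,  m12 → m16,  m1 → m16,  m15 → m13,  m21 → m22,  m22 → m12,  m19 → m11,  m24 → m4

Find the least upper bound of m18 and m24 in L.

Common upper bounds of {m18, m24}: m11, m14.
The least among these is m11.

m11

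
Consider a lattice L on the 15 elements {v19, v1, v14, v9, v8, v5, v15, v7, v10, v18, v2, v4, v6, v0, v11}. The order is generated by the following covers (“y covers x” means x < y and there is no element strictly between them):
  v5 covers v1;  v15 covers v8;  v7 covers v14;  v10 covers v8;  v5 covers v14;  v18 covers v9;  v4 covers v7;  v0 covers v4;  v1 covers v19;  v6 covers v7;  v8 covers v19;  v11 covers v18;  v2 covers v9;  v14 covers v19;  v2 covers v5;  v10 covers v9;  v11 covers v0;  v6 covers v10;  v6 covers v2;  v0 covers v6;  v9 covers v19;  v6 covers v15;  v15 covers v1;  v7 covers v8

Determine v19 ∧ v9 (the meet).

Common lower bounds of {v19, v9}: v19.
The greatest among these is v19.

v19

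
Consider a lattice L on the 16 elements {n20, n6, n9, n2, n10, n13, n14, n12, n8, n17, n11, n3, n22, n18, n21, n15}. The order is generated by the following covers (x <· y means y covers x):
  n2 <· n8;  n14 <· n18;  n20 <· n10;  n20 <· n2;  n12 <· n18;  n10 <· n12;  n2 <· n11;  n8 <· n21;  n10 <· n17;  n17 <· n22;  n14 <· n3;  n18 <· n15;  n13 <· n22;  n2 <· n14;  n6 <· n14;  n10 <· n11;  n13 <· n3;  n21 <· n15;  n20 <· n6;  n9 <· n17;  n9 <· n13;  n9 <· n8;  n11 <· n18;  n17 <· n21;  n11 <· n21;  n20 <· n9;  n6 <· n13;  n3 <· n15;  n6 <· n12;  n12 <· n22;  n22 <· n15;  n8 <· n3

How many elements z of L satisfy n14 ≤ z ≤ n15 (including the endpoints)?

4

The interval [n14, n15] = {n14, n15, n18, n3}, which has 4 elements.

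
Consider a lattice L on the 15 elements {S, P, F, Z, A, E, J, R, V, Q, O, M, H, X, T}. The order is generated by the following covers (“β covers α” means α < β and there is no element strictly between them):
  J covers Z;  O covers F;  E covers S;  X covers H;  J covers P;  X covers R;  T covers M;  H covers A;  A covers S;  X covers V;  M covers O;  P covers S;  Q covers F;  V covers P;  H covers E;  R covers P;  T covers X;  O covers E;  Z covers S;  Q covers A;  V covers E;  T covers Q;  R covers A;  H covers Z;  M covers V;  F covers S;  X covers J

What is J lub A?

Common upper bounds of {J, A}: T, X.
The least among these is X.

X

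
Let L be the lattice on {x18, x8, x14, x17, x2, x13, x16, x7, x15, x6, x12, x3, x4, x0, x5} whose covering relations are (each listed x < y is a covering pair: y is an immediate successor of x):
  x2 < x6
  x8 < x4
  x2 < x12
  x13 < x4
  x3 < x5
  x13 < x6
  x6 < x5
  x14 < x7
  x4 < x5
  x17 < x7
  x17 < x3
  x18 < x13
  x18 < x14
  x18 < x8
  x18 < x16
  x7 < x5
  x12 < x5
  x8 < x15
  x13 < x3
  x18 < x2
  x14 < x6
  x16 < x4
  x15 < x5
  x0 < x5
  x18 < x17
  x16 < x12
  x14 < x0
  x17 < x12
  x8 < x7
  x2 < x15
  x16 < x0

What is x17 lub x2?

x12

Common upper bounds of {x17, x2}: x12, x5.
The least among these is x12.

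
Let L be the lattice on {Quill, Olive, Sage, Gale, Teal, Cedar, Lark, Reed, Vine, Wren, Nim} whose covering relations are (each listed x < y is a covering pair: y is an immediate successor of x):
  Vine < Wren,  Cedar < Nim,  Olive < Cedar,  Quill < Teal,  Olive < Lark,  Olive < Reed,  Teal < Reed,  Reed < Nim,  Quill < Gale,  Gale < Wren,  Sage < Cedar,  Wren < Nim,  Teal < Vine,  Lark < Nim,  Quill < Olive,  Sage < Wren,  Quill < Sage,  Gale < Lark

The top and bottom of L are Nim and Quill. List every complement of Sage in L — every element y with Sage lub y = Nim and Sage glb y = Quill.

Need y with Sage ∨ y = Nim and Sage ∧ y = Quill.
Checking each element gives: Lark, Reed.

Lark, Reed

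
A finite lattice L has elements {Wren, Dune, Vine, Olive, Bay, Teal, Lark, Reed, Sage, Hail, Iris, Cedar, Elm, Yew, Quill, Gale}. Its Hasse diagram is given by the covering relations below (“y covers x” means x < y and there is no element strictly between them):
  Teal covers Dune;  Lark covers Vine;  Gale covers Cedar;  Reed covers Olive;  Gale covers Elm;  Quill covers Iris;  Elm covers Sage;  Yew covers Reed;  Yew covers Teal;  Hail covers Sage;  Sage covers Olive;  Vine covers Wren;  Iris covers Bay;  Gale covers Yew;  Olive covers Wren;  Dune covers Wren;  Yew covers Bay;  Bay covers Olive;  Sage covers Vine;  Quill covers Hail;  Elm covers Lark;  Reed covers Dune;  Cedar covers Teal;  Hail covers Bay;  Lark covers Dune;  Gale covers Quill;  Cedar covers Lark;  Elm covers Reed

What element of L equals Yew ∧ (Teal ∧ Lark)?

Dune

Teal ∧ Lark = Dune
Yew ∧ Dune = Dune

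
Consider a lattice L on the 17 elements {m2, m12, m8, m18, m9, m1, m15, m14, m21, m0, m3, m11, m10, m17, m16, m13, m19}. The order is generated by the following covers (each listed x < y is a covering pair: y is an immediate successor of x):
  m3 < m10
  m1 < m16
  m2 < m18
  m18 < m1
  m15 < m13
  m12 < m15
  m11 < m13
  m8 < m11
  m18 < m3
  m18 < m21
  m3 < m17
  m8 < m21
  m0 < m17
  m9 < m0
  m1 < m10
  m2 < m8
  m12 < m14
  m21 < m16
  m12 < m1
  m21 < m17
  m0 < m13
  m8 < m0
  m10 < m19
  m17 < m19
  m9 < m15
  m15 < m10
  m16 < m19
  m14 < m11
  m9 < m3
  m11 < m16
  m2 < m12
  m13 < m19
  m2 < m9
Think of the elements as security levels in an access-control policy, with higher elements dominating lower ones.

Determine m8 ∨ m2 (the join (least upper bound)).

Common upper bounds of {m8, m2}: m0, m11, m13, m16, m17, m19, m21, m8.
The least among these is m8.

m8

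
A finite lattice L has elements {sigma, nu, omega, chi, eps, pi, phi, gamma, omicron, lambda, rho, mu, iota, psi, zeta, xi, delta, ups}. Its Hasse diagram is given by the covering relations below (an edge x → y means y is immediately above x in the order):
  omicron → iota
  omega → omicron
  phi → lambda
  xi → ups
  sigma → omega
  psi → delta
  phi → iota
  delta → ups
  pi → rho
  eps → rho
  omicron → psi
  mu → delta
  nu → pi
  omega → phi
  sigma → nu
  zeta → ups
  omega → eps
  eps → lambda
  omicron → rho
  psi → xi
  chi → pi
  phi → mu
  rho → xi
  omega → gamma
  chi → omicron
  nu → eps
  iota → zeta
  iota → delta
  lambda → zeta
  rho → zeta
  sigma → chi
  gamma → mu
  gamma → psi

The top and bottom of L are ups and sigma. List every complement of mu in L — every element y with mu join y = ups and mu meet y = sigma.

Need y with mu ∨ y = ups and mu ∧ y = sigma.
Checking each element gives: nu, pi.

nu, pi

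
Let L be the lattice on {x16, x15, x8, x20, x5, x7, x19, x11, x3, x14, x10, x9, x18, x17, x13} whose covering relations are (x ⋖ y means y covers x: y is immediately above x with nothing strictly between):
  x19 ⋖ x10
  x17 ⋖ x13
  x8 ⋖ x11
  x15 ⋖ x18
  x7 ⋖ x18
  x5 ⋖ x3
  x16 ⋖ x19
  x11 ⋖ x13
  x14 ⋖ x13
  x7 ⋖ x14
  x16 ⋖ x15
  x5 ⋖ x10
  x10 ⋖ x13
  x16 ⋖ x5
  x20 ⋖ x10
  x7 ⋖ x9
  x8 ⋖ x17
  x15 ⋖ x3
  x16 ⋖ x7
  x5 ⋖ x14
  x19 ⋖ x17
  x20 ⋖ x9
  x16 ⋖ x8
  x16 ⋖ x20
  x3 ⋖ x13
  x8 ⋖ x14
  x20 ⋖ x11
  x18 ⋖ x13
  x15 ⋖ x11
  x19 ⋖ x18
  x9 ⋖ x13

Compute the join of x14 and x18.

Common upper bounds of {x14, x18}: x13.
The least among these is x13.

x13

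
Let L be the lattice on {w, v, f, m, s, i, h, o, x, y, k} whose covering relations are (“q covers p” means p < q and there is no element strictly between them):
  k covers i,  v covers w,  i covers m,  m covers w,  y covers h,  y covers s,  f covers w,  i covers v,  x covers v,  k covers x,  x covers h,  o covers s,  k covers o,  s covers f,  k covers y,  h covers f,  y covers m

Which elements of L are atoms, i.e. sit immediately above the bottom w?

The atoms are exactly the elements that cover w: f, m, v.

f, m, v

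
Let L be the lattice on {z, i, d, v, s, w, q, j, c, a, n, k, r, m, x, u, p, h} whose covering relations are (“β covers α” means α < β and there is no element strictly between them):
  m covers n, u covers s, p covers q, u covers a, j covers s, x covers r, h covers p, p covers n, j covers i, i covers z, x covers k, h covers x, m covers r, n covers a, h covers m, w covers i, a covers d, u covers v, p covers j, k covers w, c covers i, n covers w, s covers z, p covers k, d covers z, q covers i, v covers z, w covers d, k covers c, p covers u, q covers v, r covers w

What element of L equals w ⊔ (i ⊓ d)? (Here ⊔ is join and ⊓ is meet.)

w

i ∧ d = z
w ∨ z = w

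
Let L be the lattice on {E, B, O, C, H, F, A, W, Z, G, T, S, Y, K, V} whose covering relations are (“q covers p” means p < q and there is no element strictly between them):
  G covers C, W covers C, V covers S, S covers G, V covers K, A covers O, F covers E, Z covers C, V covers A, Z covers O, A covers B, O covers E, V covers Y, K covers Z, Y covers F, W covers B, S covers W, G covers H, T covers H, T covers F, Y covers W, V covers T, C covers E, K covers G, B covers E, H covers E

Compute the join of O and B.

A

Common upper bounds of {O, B}: A, V.
The least among these is A.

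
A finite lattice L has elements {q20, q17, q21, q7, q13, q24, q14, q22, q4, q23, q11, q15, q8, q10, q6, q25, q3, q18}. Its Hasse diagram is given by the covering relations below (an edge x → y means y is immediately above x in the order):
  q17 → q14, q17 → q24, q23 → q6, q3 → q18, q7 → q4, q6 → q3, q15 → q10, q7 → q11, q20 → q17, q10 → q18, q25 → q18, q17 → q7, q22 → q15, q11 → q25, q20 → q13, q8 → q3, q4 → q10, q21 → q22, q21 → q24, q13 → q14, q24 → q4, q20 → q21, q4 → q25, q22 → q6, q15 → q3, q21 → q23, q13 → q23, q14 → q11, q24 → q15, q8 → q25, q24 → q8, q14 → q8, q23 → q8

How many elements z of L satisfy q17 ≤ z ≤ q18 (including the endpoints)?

The interval [q17, q18] = {q10, q11, q14, q15, q17, q18, q24, q25, q3, q4, q7, q8}, which has 12 elements.

12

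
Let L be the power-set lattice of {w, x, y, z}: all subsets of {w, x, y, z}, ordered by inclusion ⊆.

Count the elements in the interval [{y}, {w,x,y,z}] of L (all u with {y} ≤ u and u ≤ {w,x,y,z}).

8

The interval [{y}, {w,x,y,z}] = {{w,x,y,z}, {w,x,y}, {w,y,z}, {w,y}, {x,y,z}, {x,y}, {y,z}, {y}}, which has 8 elements.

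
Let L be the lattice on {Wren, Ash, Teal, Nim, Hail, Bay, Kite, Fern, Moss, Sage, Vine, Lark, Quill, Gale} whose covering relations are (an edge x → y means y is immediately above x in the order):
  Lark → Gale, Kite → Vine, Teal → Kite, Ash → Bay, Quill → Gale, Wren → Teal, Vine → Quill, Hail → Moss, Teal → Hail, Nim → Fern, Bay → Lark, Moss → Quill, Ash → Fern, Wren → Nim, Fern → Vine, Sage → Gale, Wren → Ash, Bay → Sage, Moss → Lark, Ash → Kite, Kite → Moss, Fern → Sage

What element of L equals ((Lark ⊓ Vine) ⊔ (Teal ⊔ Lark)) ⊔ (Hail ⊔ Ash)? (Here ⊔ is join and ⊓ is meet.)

Lark

Lark ∧ Vine = Kite
Teal ∨ Lark = Lark
Kite ∨ Lark = Lark
Hail ∨ Ash = Moss
Lark ∨ Moss = Lark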